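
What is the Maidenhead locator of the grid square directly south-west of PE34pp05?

PE34op94

Longitude extended square 0; −1 → -1, wraps to 9, carry into subsquare.
Longitude subsquare p = 15; −1 → 14 = o.
Latitude extended square 5; −1 → 4.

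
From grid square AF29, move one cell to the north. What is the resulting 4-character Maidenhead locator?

Latitude square 9; +1 → 10, wraps to 0, carry into field.
Latitude field F = 5; +1 → 6 = G.
The longitude characters are unchanged.

AG20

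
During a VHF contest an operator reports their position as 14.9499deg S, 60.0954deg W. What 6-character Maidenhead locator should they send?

FH95wb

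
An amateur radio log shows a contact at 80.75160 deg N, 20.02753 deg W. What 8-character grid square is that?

HR90xs60

Add 180° to longitude and 90° to latitude: 159.97247, 170.75160.
Field: 159.97247/20 → 7 → H, 170.75160/10 → 17 → R; chars HR.
Square: 19.97247/2 → 9, 0.75160/1 → 0; chars 90.
Subsquare: 1.97247/0.0833333 → 23 → x, 0.75160/0.0416667 → 18 → s; chars xs.
Extended square: 0.05580/0.00833333 → 6, 0.00160/0.00416667 → 0; chars 60.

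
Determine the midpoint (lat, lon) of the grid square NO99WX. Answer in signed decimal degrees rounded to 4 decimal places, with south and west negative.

59.9792, 99.8750

Field N=13, O=14: +13·20° lon, +14·10° lat → SW at lon 80°, lat 50°.
Square 9, 9: +9·2° lon, +9·1° lat → SW at lon 98°, lat 59°.
Subsquare w=22, x=23: +22·0.0833333° lon, +23·0.0416667° lat → SW at lon 99.8333°, lat 59.9583°.
Cell spans 0.0833333° lon × 0.0416667° lat. Centre is SW corner plus half of each.
latitude 59.9792, longitude 99.8750.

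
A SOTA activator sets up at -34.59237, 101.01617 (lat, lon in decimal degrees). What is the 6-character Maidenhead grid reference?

OF05mj

Offset from 180°W / 90°S: lon 281.0162°, lat 55.4076°.
Field: 281.0162/20 → 14 → O, 55.4076/10 → 5 → F; chars OF.
Square: 1.0162/2 → 0, 5.4076/1 → 5; chars 05.
Subsquare: 1.0162/0.0833333 → 12 → m, 0.4076/0.0416667 → 9 → j; chars mj.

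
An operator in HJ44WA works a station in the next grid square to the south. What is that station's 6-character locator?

HJ43wx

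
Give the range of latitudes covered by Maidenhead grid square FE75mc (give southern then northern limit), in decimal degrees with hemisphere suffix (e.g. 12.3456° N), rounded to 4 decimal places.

44.9167° S, 44.8750° S

Field F=5, E=4: +5·20° lon, +4·10° lat → SW at lon -80°, lat -50°.
Square 7, 5: +7·2° lon, +5·1° lat → SW at lon -66°, lat -45°.
Subsquare m=12, c=2: +12·0.0833333° lon, +2·0.0416667° lat → SW at lon -65°, lat -44.9167°.
Cell spans 0.0833333° lon × 0.0416667° lat.
south 44.9167° S, north 44.8750° S.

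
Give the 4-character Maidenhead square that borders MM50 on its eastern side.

MM60

Longitude square 5; +1 → 6.
The latitude characters are unchanged.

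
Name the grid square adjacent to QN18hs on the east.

Longitude subsquare h = 7; +1 → 8 = i.
The latitude characters are unchanged.

QN18is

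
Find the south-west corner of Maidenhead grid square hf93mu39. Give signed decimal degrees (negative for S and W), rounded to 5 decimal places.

-36.12917, -20.97500

Field H=7, F=5: +7·20° lon, +5·10° lat → SW at lon -40°, lat -40°.
Square 9, 3: +9·2° lon, +3·1° lat → SW at lon -22°, lat -37°.
Subsquare m=12, u=20: +12·0.0833333° lon, +20·0.0416667° lat → SW at lon -21°, lat -36.1667°.
Extended square 3, 9: +3·0.00833333° lon, +9·0.00416667° lat → SW at lon -20.975°, lat -36.1292°.
latitude -36.12917, longitude -20.97500.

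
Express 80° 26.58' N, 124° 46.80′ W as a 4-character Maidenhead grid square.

CR70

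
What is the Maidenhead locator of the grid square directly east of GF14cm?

GF14dm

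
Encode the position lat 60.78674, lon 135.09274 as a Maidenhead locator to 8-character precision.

PP70ns18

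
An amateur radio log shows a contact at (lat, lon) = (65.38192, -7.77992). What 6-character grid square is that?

IP65cj

Add 180° to longitude and 90° to latitude: 172.2201, 155.3819.
Field (20°×10°, letters A–R): 172.2201/20 → 8 → I, 155.3819/10 → 15 → P; chars IP.
Square (2°×1°, digits 0–9): 12.2201/2 → 6, 5.3819/1 → 5; chars 65.
Subsquare (5′×2.5′, letters a–x): 0.2201/0.0833333 → 2 → c, 0.3819/0.0416667 → 9 → j; chars cj.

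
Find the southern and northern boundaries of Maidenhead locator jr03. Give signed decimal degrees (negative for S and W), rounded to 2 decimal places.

Field J=9, R=17: +9·20° lon, +17·10° lat → SW at lon 0°, lat 80°.
Square 0, 3: +0·2° lon, +3·1° lat → SW at lon 0°, lat 83°.
Cell spans 2° lon × 1° lat.
south 83.00, north 84.00.

83.00, 84.00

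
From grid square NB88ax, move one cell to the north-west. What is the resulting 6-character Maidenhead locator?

NB79xa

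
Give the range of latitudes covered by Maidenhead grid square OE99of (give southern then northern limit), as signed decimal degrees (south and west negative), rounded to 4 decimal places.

Field O=14, E=4: +14·20° lon, +4·10° lat → SW at lon 100°, lat -50°.
Square 9, 9: +9·2° lon, +9·1° lat → SW at lon 118°, lat -41°.
Subsquare o=14, f=5: +14·0.0833333° lon, +5·0.0416667° lat → SW at lon 119.167°, lat -40.7917°.
Cell spans 0.0833333° lon × 0.0416667° lat.
south -40.7917, north -40.7500.

-40.7917, -40.7500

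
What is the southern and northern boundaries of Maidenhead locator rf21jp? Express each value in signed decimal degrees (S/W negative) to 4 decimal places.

-38.3750, -38.3333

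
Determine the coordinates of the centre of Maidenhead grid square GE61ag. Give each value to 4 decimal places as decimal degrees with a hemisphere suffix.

48.7292° S, 47.9583° W

Field G=6, E=4: +6·20° lon, +4·10° lat → SW at lon -60°, lat -50°.
Square 6, 1: +6·2° lon, +1·1° lat → SW at lon -48°, lat -49°.
Subsquare a=0, g=6: +0·0.0833333° lon, +6·0.0416667° lat → SW at lon -48°, lat -48.75°.
Cell spans 0.0833333° lon × 0.0416667° lat. Centre is SW corner plus half of each.
latitude 48.7292° S, longitude 47.9583° W.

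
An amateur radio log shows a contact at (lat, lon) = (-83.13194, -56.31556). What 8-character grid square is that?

GA16uu28

Offset from 180°W / 90°S: lon 123.68444°, lat 6.86806°.
Field: lon ⌊123.68444/20⌋ = 6 → G; lat ⌊6.86806/10⌋ = 0 → A.
Square: lon ⌊3.68444/2⌋ = 1; lat ⌊6.86806/1⌋ = 6.
Subsquare: lon ⌊1.68444/0.0833333⌋ = 20 → u; lat ⌊0.86806/0.0416667⌋ = 20 → u.
Extended square: lon ⌊0.01777/0.00833333⌋ = 2; lat ⌊0.03473/0.00416667⌋ = 8.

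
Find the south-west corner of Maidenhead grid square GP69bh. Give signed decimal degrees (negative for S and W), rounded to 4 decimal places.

69.2917, -47.9167

Field G=6, P=15: +6·20° lon, +15·10° lat → SW at lon -60°, lat 60°.
Square 6, 9: +6·2° lon, +9·1° lat → SW at lon -48°, lat 69°.
Subsquare b=1, h=7: +1·0.0833333° lon, +7·0.0416667° lat → SW at lon -47.9167°, lat 69.2917°.
latitude 69.2917, longitude -47.9167.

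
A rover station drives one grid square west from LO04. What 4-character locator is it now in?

KO94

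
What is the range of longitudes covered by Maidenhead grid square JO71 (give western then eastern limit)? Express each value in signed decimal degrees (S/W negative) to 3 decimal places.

14.000, 16.000

Field J=9, O=14: +9·20° lon, +14·10° lat → SW at lon 0°, lat 50°.
Square 7, 1: +7·2° lon, +1·1° lat → SW at lon 14°, lat 51°.
Cell spans 2° lon × 1° lat.
west 14.000, east 16.000.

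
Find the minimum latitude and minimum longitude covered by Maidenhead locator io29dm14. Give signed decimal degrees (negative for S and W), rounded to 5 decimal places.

59.51667, -15.74167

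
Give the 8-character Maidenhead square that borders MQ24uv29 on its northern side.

Latitude extended square 9; +1 → 10, wraps to 0, carry into subsquare.
Latitude subsquare v = 21; +1 → 22 = w.
The longitude characters are unchanged.

MQ24uw20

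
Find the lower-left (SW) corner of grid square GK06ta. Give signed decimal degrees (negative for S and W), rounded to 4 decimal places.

16.0000, -58.4167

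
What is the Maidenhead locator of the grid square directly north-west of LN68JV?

Longitude subsquare j = 9; −1 → 8 = i.
Latitude subsquare v = 21; +1 → 22 = w.

LN68iw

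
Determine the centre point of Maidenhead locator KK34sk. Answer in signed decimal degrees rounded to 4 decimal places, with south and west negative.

14.4375, 27.5417

Field K=10, K=10: +10·20° lon, +10·10° lat → SW at lon 20°, lat 10°.
Square 3, 4: +3·2° lon, +4·1° lat → SW at lon 26°, lat 14°.
Subsquare s=18, k=10: +18·0.0833333° lon, +10·0.0416667° lat → SW at lon 27.5°, lat 14.4167°.
Cell spans 0.0833333° lon × 0.0416667° lat. Centre is SW corner plus half of each.
latitude 14.4375, longitude 27.5417.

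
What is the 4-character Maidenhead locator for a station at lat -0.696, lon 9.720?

JI49

Offset from 180°W / 90°S: lon 189.72°, lat 89.30°.
Field: 189.72/20 → 9 → J, 89.30/10 → 8 → I; chars JI.
Square: 9.72/2 → 4, 9.30/1 → 9; chars 49.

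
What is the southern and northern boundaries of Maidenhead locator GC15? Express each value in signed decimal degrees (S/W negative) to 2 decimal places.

-65.00, -64.00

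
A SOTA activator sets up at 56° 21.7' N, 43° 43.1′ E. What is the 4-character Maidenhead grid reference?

LO16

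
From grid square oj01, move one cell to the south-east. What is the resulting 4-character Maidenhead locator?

OJ10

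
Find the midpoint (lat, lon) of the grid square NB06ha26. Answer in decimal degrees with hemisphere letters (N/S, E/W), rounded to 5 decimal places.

Field N=13, B=1: +13·20° lon, +1·10° lat → SW at lon 80°, lat -80°.
Square 0, 6: +0·2° lon, +6·1° lat → SW at lon 80°, lat -74°.
Subsquare h=7, a=0: +7·0.0833333° lon, +0·0.0416667° lat → SW at lon 80.5833°, lat -74°.
Extended square 2, 6: +2·0.00833333° lon, +6·0.00416667° lat → SW at lon 80.6°, lat -73.975°.
Cell spans 0.00833333° lon × 0.00416667° lat. Centre is SW corner plus half of each.
latitude 73.97292° S, longitude 80.60417° E.

73.97292° S, 80.60417° E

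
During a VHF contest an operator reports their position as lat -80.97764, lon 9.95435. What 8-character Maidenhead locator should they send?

Add 180° to longitude and 90° to latitude: 189.95435, 9.02236.
Field (20°×10°, letters A–R): lon ⌊189.95435/20⌋ = 9 → J; lat ⌊9.02236/10⌋ = 0 → A.
Square (2°×1°, digits 0–9): lon ⌊9.95435/2⌋ = 4; lat ⌊9.02236/1⌋ = 9.
Subsquare (5′×2.5′, letters a–x): lon ⌊1.95435/0.0833333⌋ = 23 → x; lat ⌊0.02236/0.0416667⌋ = 0 → a.
Extended square (30″×15″, digits 0–9): lon ⌊0.03768/0.00833333⌋ = 4; lat ⌊0.02236/0.00416667⌋ = 5.

JA49xa45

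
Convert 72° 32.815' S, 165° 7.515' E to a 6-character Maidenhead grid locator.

Offset from 180°W / 90°S: lon 345.1252°, lat 17.4531°.
Field: 345.1252/20 → 17 → R, 17.4531/10 → 1 → B; chars RB.
Square: 5.1252/2 → 2, 7.4531/1 → 7; chars 27.
Subsquare: 1.1252/0.0833333 → 13 → n, 0.4531/0.0416667 → 10 → k; chars nk.

RB27nk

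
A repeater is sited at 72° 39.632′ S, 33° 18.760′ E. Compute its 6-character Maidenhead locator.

Add 180° to longitude and 90° to latitude: 213.3127, 17.3395.
Field (20°×10°, letters A–R): lon ⌊213.3127/20⌋ = 10 → K; lat ⌊17.3395/10⌋ = 1 → B.
Square (2°×1°, digits 0–9): lon ⌊13.3127/2⌋ = 6; lat ⌊7.3395/1⌋ = 7.
Subsquare (5′×2.5′, letters a–x): lon ⌊1.3127/0.0833333⌋ = 15 → p; lat ⌊0.3395/0.0416667⌋ = 8 → i.

KB67pi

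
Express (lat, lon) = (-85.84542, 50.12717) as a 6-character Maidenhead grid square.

Offset from 180°W / 90°S: lon 230.1272°, lat 4.1546°.
Field: lon ⌊230.1272/20⌋ = 11 → L; lat ⌊4.1546/10⌋ = 0 → A.
Square: lon ⌊10.1272/2⌋ = 5; lat ⌊4.1546/1⌋ = 4.
Subsquare: lon ⌊0.1272/0.0833333⌋ = 1 → b; lat ⌊0.1546/0.0416667⌋ = 3 → d.

LA54bd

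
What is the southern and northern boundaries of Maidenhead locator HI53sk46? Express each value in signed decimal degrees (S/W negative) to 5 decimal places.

-6.55833, -6.55417

Field H=7, I=8: +7·20° lon, +8·10° lat → SW at lon -40°, lat -10°.
Square 5, 3: +5·2° lon, +3·1° lat → SW at lon -30°, lat -7°.
Subsquare s=18, k=10: +18·0.0833333° lon, +10·0.0416667° lat → SW at lon -28.5°, lat -6.58333°.
Extended square 4, 6: +4·0.00833333° lon, +6·0.00416667° lat → SW at lon -28.4667°, lat -6.55833°.
Cell spans 0.00833333° lon × 0.00416667° lat.
south -6.55833, north -6.55417.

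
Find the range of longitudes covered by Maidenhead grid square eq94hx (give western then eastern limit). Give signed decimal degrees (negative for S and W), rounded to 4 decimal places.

-81.4167, -81.3333

Field E=4, Q=16: +4·20° lon, +16·10° lat → SW at lon -100°, lat 70°.
Square 9, 4: +9·2° lon, +4·1° lat → SW at lon -82°, lat 74°.
Subsquare h=7, x=23: +7·0.0833333° lon, +23·0.0416667° lat → SW at lon -81.4167°, lat 74.9583°.
Cell spans 0.0833333° lon × 0.0416667° lat.
west -81.4167, east -81.3333.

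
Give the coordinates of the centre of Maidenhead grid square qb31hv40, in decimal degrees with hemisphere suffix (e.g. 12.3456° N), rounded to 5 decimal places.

Field Q=16, B=1: +16·20° lon, +1·10° lat → SW at lon 140°, lat -80°.
Square 3, 1: +3·2° lon, +1·1° lat → SW at lon 146°, lat -79°.
Subsquare h=7, v=21: +7·0.0833333° lon, +21·0.0416667° lat → SW at lon 146.583°, lat -78.125°.
Extended square 4, 0: +4·0.00833333° lon, +0·0.00416667° lat → SW at lon 146.617°, lat -78.125°.
Cell spans 0.00833333° lon × 0.00416667° lat. Centre is SW corner plus half of each.
latitude 78.12292° S, longitude 146.62083° E.

78.12292° S, 146.62083° E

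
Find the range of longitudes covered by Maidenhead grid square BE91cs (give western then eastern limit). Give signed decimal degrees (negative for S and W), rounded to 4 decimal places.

Field B=1, E=4: +1·20° lon, +4·10° lat → SW at lon -160°, lat -50°.
Square 9, 1: +9·2° lon, +1·1° lat → SW at lon -142°, lat -49°.
Subsquare c=2, s=18: +2·0.0833333° lon, +18·0.0416667° lat → SW at lon -141.833°, lat -48.25°.
Cell spans 0.0833333° lon × 0.0416667° lat.
west -141.8333, east -141.7500.

-141.8333, -141.7500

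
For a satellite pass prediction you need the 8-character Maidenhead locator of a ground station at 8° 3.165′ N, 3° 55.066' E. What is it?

Shift to the Maidenhead origin (180°W, 90°S): lon 183.91777, lat 98.05275.
Field (20°×10°, letters A–R): 183.91777/20 → 9 → J, 98.05275/10 → 9 → J; chars JJ.
Square (2°×1°, digits 0–9): 3.91777/2 → 1, 8.05275/1 → 8; chars 18.
Subsquare (5′×2.5′, letters a–x): 1.91777/0.0833333 → 23 → x, 0.05275/0.0416667 → 1 → b; chars xb.
Extended square (30″×15″, digits 0–9): 0.00110/0.00833333 → 0, 0.01108/0.00416667 → 2; chars 02.

JJ18xb02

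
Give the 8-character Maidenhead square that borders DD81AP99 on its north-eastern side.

DD81bq00

Longitude extended square 9; +1 → 10, wraps to 0, carry into subsquare.
Longitude subsquare a = 0; +1 → 1 = b.
Latitude extended square 9; +1 → 10, wraps to 0, carry into subsquare.
Latitude subsquare p = 15; +1 → 16 = q.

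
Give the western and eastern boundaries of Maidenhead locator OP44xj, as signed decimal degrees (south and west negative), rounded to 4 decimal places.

109.9167, 110.0000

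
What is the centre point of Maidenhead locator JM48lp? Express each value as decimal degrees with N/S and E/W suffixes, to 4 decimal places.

38.6458° N, 8.9583° E

Field J=9, M=12: +9·20° lon, +12·10° lat → SW at lon 0°, lat 30°.
Square 4, 8: +4·2° lon, +8·1° lat → SW at lon 8°, lat 38°.
Subsquare l=11, p=15: +11·0.0833333° lon, +15·0.0416667° lat → SW at lon 8.91667°, lat 38.625°.
Cell spans 0.0833333° lon × 0.0416667° lat. Centre is SW corner plus half of each.
latitude 38.6458° N, longitude 8.9583° E.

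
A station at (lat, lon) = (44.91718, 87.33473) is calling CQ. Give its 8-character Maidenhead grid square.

NN34qw00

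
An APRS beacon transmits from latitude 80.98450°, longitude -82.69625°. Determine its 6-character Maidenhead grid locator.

ER80px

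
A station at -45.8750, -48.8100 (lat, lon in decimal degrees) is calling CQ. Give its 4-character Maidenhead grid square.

GE54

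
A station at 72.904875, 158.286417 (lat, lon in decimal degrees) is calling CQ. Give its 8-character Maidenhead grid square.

QQ92dv47

Shift to the Maidenhead origin (180°W, 90°S): lon 338.28642, lat 162.90488.
Field: 338.28642/20 → 16 → Q, 162.90488/10 → 16 → Q; chars QQ.
Square: 18.28642/2 → 9, 2.90488/1 → 2; chars 92.
Subsquare: 0.28642/0.0833333 → 3 → d, 0.90488/0.0416667 → 21 → v; chars dv.
Extended square: 0.03642/0.00833333 → 4, 0.02988/0.00416667 → 7; chars 47.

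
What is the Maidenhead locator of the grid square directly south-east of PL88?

PL97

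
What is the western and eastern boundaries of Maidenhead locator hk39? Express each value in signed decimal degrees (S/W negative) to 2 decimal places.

-34.00, -32.00

Field H=7, K=10: +7·20° lon, +10·10° lat → SW at lon -40°, lat 10°.
Square 3, 9: +3·2° lon, +9·1° lat → SW at lon -34°, lat 19°.
Cell spans 2° lon × 1° lat.
west -34.00, east -32.00.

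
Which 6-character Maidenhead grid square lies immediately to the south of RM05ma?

Latitude subsquare a = 0; −1 → -1, wraps to 23 = x, carry into square.
Latitude square 5; −1 → 4.
The longitude characters are unchanged.

RM04mx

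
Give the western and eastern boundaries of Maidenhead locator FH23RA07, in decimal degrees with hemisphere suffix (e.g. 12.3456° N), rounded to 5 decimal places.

74.58333° W, 74.57500° W

Field F=5, H=7: +5·20° lon, +7·10° lat → SW at lon -80°, lat -20°.
Square 2, 3: +2·2° lon, +3·1° lat → SW at lon -76°, lat -17°.
Subsquare r=17, a=0: +17·0.0833333° lon, +0·0.0416667° lat → SW at lon -74.5833°, lat -17°.
Extended square 0, 7: +0·0.00833333° lon, +7·0.00416667° lat → SW at lon -74.5833°, lat -16.9708°.
Cell spans 0.00833333° lon × 0.00416667° lat.
west 74.58333° W, east 74.57500° W.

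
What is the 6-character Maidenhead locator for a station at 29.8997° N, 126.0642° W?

Offset from 180°W / 90°S: lon 53.9358°, lat 119.8997°.
Field: lon ⌊53.9358/20⌋ = 2 → C; lat ⌊119.8997/10⌋ = 11 → L.
Square: lon ⌊13.9358/2⌋ = 6; lat ⌊9.8997/1⌋ = 9.
Subsquare: lon ⌊1.9358/0.0833333⌋ = 23 → x; lat ⌊0.8997/0.0416667⌋ = 21 → v.

CL69xv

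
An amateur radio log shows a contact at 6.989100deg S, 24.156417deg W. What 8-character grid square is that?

Shift to the Maidenhead origin (180°W, 90°S): lon 155.84358, lat 83.01090.
Field: 155.84358/20 → 7 → H, 83.01090/10 → 8 → I; chars HI.
Square: 15.84358/2 → 7, 3.01090/1 → 3; chars 73.
Subsquare: 1.84358/0.0833333 → 22 → w, 0.01090/0.0416667 → 0 → a; chars wa.
Extended square: 0.01025/0.00833333 → 1, 0.01090/0.00416667 → 2; chars 12.

HI73wa12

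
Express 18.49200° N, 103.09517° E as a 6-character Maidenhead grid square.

OK18nl

Shift to the Maidenhead origin (180°W, 90°S): lon 283.0952, lat 108.4920.
Field (20°×10°, letters A–R): lon ⌊283.0952/20⌋ = 14 → O; lat ⌊108.4920/10⌋ = 10 → K.
Square (2°×1°, digits 0–9): lon ⌊3.0952/2⌋ = 1; lat ⌊8.4920/1⌋ = 8.
Subsquare (5′×2.5′, letters a–x): lon ⌊1.0952/0.0833333⌋ = 13 → n; lat ⌊0.4920/0.0416667⌋ = 11 → l.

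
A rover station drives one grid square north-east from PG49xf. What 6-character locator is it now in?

Longitude subsquare x = 23; +1 → 24, wraps to 0 = a, carry into square.
Longitude square 4; +1 → 5.
Latitude subsquare f = 5; +1 → 6 = g.

PG59ag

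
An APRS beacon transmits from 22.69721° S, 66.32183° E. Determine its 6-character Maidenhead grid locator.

Offset from 180°W / 90°S: lon 246.3218°, lat 67.3028°.
Field: lon ⌊246.3218/20⌋ = 12 → M; lat ⌊67.3028/10⌋ = 6 → G.
Square: lon ⌊6.3218/2⌋ = 3; lat ⌊7.3028/1⌋ = 7.
Subsquare: lon ⌊0.3218/0.0833333⌋ = 3 → d; lat ⌊0.3028/0.0416667⌋ = 7 → h.

MG37dh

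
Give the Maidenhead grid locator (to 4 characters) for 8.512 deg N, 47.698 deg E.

Offset from 180°W / 90°S: lon 227.70°, lat 98.51°.
Field: lon ⌊227.70/20⌋ = 11 → L; lat ⌊98.51/10⌋ = 9 → J.
Square: lon ⌊7.70/2⌋ = 3; lat ⌊8.51/1⌋ = 8.

LJ38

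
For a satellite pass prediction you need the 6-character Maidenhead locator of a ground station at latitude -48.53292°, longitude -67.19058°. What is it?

Offset from 180°W / 90°S: lon 112.8094°, lat 41.4671°.
Field: 112.8094/20 → 5 → F, 41.4671/10 → 4 → E; chars FE.
Square: 12.8094/2 → 6, 1.4671/1 → 1; chars 61.
Subsquare: 0.8094/0.0833333 → 9 → j, 0.4671/0.0416667 → 11 → l; chars jl.

FE61jl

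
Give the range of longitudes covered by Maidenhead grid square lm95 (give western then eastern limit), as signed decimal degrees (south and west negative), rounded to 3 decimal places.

Field L=11, M=12: +11·20° lon, +12·10° lat → SW at lon 40°, lat 30°.
Square 9, 5: +9·2° lon, +5·1° lat → SW at lon 58°, lat 35°.
Cell spans 2° lon × 1° lat.
west 58.000, east 60.000.

58.000, 60.000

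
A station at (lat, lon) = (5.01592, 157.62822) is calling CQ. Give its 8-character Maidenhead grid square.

Offset from 180°W / 90°S: lon 337.62822°, lat 95.01592°.
Field: 337.62822/20 → 16 → Q, 95.01592/10 → 9 → J; chars QJ.
Square: 17.62822/2 → 8, 5.01592/1 → 5; chars 85.
Subsquare: 1.62822/0.0833333 → 19 → t, 0.01592/0.0416667 → 0 → a; chars ta.
Extended square: 0.04489/0.00833333 → 5, 0.01592/0.00416667 → 3; chars 53.

QJ85ta53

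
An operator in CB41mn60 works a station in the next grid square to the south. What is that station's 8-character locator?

CB41mm69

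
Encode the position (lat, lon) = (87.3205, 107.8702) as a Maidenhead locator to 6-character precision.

OR37wh

Offset from 180°W / 90°S: lon 287.8702°, lat 177.3205°.
Field: 287.8702/20 → 14 → O, 177.3205/10 → 17 → R; chars OR.
Square: 7.8702/2 → 3, 7.3205/1 → 7; chars 37.
Subsquare: 1.8702/0.0833333 → 22 → w, 0.3205/0.0416667 → 7 → h; chars wh.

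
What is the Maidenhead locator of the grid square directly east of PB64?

PB74

Longitude square 6; +1 → 7.
The latitude characters are unchanged.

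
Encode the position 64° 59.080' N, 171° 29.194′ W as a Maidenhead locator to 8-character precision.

Add 180° to longitude and 90° to latitude: 8.51343, 154.98467.
Field: lon ⌊8.51343/20⌋ = 0 → A; lat ⌊154.98467/10⌋ = 15 → P.
Square: lon ⌊8.51343/2⌋ = 4; lat ⌊4.98467/1⌋ = 4.
Subsquare: lon ⌊0.51343/0.0833333⌋ = 6 → g; lat ⌊0.98467/0.0416667⌋ = 23 → x.
Extended square: lon ⌊0.01343/0.00833333⌋ = 1; lat ⌊0.02633/0.00416667⌋ = 6.

AP44gx16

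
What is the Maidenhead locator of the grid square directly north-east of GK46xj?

Longitude subsquare x = 23; +1 → 24, wraps to 0 = a, carry into square.
Longitude square 4; +1 → 5.
Latitude subsquare j = 9; +1 → 10 = k.

GK56ak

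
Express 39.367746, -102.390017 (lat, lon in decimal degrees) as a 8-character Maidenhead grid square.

DM89ti38

Offset from 180°W / 90°S: lon 77.60998°, lat 129.36775°.
Field: lon ⌊77.60998/20⌋ = 3 → D; lat ⌊129.36775/10⌋ = 12 → M.
Square: lon ⌊17.60998/2⌋ = 8; lat ⌊9.36775/1⌋ = 9.
Subsquare: lon ⌊1.60998/0.0833333⌋ = 19 → t; lat ⌊0.36775/0.0416667⌋ = 8 → i.
Extended square: lon ⌊0.02665/0.00833333⌋ = 3; lat ⌊0.03441/0.00416667⌋ = 8.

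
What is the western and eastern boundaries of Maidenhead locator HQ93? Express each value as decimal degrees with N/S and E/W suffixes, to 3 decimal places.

22.000° W, 20.000° W

Field H=7, Q=16: +7·20° lon, +16·10° lat → SW at lon -40°, lat 70°.
Square 9, 3: +9·2° lon, +3·1° lat → SW at lon -22°, lat 73°.
Cell spans 2° lon × 1° lat.
west 22.000° W, east 20.000° W.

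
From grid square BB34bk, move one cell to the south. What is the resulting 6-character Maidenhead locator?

Latitude subsquare k = 10; −1 → 9 = j.
The longitude characters are unchanged.

BB34bj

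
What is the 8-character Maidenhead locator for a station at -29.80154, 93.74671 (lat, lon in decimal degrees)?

Shift to the Maidenhead origin (180°W, 90°S): lon 273.74671, lat 60.19846.
Field: lon ⌊273.74671/20⌋ = 13 → N; lat ⌊60.19846/10⌋ = 6 → G.
Square: lon ⌊13.74671/2⌋ = 6; lat ⌊0.19846/1⌋ = 0.
Subsquare: lon ⌊1.74671/0.0833333⌋ = 20 → u; lat ⌊0.19846/0.0416667⌋ = 4 → e.
Extended square: lon ⌊0.08004/0.00833333⌋ = 9; lat ⌊0.03179/0.00416667⌋ = 7.

NG60ue97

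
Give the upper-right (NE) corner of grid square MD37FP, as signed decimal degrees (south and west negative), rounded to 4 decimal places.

-52.3333, 66.5000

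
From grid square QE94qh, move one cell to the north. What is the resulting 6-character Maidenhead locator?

QE94qi

Latitude subsquare h = 7; +1 → 8 = i.
The longitude characters are unchanged.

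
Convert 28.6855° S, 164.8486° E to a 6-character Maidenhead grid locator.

RG21kh

Shift to the Maidenhead origin (180°W, 90°S): lon 344.8486, lat 61.3145.
Field: lon ⌊344.8486/20⌋ = 17 → R; lat ⌊61.3145/10⌋ = 6 → G.
Square: lon ⌊4.8486/2⌋ = 2; lat ⌊1.3145/1⌋ = 1.
Subsquare: lon ⌊0.8486/0.0833333⌋ = 10 → k; lat ⌊0.3145/0.0416667⌋ = 7 → h.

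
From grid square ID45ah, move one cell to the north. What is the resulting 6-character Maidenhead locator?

Latitude subsquare h = 7; +1 → 8 = i.
The longitude characters are unchanged.

ID45ai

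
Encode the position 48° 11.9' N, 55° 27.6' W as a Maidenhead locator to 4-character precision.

GN28

Shift to the Maidenhead origin (180°W, 90°S): lon 124.54, lat 138.20.
Field: 124.54/20 → 6 → G, 138.20/10 → 13 → N; chars GN.
Square: 4.54/2 → 2, 8.20/1 → 8; chars 28.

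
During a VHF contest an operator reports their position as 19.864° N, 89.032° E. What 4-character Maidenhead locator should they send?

NK49

Add 180° to longitude and 90° to latitude: 269.03, 109.86.
Field: 269.03/20 → 13 → N, 109.86/10 → 10 → K; chars NK.
Square: 9.03/2 → 4, 9.86/1 → 9; chars 49.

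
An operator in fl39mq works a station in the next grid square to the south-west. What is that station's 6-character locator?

FL39lp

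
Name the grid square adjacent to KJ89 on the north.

Latitude square 9; +1 → 10, wraps to 0, carry into field.
Latitude field J = 9; +1 → 10 = K.
The longitude characters are unchanged.

KK80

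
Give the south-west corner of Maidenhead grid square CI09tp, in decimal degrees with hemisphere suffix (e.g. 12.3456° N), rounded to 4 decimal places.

Field C=2, I=8: +2·20° lon, +8·10° lat → SW at lon -140°, lat -10°.
Square 0, 9: +0·2° lon, +9·1° lat → SW at lon -140°, lat -1°.
Subsquare t=19, p=15: +19·0.0833333° lon, +15·0.0416667° lat → SW at lon -138.417°, lat -0.375°.
latitude 0.3750° S, longitude 138.4167° W.

0.3750° S, 138.4167° W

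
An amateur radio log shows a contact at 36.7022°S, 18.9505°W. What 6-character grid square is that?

IF03mh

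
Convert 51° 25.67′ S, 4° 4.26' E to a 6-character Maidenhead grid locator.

JD28an

Add 180° to longitude and 90° to latitude: 184.0710, 38.5722.
Field: 184.0710/20 → 9 → J, 38.5722/10 → 3 → D; chars JD.
Square: 4.0710/2 → 2, 8.5722/1 → 8; chars 28.
Subsquare: 0.0710/0.0833333 → 0 → a, 0.5722/0.0416667 → 13 → n; chars an.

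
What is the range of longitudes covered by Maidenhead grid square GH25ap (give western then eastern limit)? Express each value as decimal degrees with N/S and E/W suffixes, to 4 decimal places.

56.0000° W, 55.9167° W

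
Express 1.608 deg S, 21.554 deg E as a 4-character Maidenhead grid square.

Shift to the Maidenhead origin (180°W, 90°S): lon 201.55, lat 88.39.
Field: 201.55/20 → 10 → K, 88.39/10 → 8 → I; chars KI.
Square: 1.55/2 → 0, 8.39/1 → 8; chars 08.

KI08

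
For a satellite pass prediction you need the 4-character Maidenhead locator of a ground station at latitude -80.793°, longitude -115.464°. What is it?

DA29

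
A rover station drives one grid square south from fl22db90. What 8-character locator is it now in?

FL22da99

Latitude extended square 0; −1 → -1, wraps to 9, carry into subsquare.
Latitude subsquare b = 1; −1 → 0 = a.
The longitude characters are unchanged.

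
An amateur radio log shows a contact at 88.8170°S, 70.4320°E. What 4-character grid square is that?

MA51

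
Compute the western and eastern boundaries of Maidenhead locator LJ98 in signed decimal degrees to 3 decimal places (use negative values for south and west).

Field L=11, J=9: +11·20° lon, +9·10° lat → SW at lon 40°, lat 0°.
Square 9, 8: +9·2° lon, +8·1° lat → SW at lon 58°, lat 8°.
Cell spans 2° lon × 1° lat.
west 58.000, east 60.000.

58.000, 60.000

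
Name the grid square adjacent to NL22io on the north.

Latitude subsquare o = 14; +1 → 15 = p.
The longitude characters are unchanged.

NL22ip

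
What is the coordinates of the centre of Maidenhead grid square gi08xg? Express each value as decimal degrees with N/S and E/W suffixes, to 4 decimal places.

1.7292° S, 58.0417° W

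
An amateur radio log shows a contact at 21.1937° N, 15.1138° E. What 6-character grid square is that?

Shift to the Maidenhead origin (180°W, 90°S): lon 195.1138, lat 111.1937.
Field (20°×10°, letters A–R): 195.1138/20 → 9 → J, 111.1937/10 → 11 → L; chars JL.
Square (2°×1°, digits 0–9): 15.1138/2 → 7, 1.1937/1 → 1; chars 71.
Subsquare (5′×2.5′, letters a–x): 1.1138/0.0833333 → 13 → n, 0.1937/0.0416667 → 4 → e; chars ne.

JL71ne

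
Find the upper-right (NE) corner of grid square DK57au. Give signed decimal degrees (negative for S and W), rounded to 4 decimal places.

17.8750, -109.9167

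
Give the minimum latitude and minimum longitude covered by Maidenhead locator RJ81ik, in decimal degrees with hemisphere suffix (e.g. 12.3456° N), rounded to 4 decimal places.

1.4167° N, 176.6667° E

Field R=17, J=9: +17·20° lon, +9·10° lat → SW at lon 160°, lat 0°.
Square 8, 1: +8·2° lon, +1·1° lat → SW at lon 176°, lat 1°.
Subsquare i=8, k=10: +8·0.0833333° lon, +10·0.0416667° lat → SW at lon 176.667°, lat 1.41667°.
latitude 1.4167° N, longitude 176.6667° E.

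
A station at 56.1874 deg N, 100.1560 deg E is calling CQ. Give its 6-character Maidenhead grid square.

Add 180° to longitude and 90° to latitude: 280.1560, 146.1874.
Field: 280.1560/20 → 14 → O, 146.1874/10 → 14 → O; chars OO.
Square: 0.1560/2 → 0, 6.1874/1 → 6; chars 06.
Subsquare: 0.1560/0.0833333 → 1 → b, 0.1874/0.0416667 → 4 → e; chars be.

OO06be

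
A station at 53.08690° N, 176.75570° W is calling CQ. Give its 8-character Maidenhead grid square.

Add 180° to longitude and 90° to latitude: 3.24430, 143.08690.
Field (20°×10°, letters A–R): 3.24430/20 → 0 → A, 143.08690/10 → 14 → O; chars AO.
Square (2°×1°, digits 0–9): 3.24430/2 → 1, 3.08690/1 → 3; chars 13.
Subsquare (5′×2.5′, letters a–x): 1.24430/0.0833333 → 14 → o, 0.08690/0.0416667 → 2 → c; chars oc.
Extended square (30″×15″, digits 0–9): 0.07763/0.00833333 → 9, 0.00357/0.00416667 → 0; chars 90.

AO13oc90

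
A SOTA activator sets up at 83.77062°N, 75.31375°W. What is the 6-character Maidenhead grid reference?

Offset from 180°W / 90°S: lon 104.6863°, lat 173.7706°.
Field: 104.6863/20 → 5 → F, 173.7706/10 → 17 → R; chars FR.
Square: 4.6863/2 → 2, 3.7706/1 → 3; chars 23.
Subsquare: 0.6863/0.0833333 → 8 → i, 0.7706/0.0416667 → 18 → s; chars is.

FR23is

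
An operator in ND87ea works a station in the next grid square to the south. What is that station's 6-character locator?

Latitude subsquare a = 0; −1 → -1, wraps to 23 = x, carry into square.
Latitude square 7; −1 → 6.
The longitude characters are unchanged.

ND86ex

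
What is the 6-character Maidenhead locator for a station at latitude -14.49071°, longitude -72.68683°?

FH35pm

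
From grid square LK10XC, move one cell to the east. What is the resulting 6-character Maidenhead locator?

LK20ac

Longitude subsquare x = 23; +1 → 24, wraps to 0 = a, carry into square.
Longitude square 1; +1 → 2.
The latitude characters are unchanged.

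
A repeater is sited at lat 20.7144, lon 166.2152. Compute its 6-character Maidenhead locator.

Add 180° to longitude and 90° to latitude: 346.2152, 110.7144.
Field: 346.2152/20 → 17 → R, 110.7144/10 → 11 → L; chars RL.
Square: 6.2152/2 → 3, 0.7144/1 → 0; chars 30.
Subsquare: 0.2152/0.0833333 → 2 → c, 0.7144/0.0416667 → 17 → r; chars cr.

RL30cr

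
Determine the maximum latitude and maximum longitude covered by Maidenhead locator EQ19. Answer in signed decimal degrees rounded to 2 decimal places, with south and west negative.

80.00, -96.00

Field E=4, Q=16: +4·20° lon, +16·10° lat → SW at lon -100°, lat 70°.
Square 1, 9: +1·2° lon, +9·1° lat → SW at lon -98°, lat 79°.
Cell spans 2° lon × 1° lat. NE corner is SW corner plus one full cell.
latitude 80.00, longitude -96.00.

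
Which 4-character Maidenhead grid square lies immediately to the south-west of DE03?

CE92

Longitude square 0; −1 → -1, wraps to 9, carry into field.
Longitude field D = 3; −1 → 2 = C.
Latitude square 3; −1 → 2.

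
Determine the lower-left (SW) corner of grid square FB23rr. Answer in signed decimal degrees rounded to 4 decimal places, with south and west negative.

Field F=5, B=1: +5·20° lon, +1·10° lat → SW at lon -80°, lat -80°.
Square 2, 3: +2·2° lon, +3·1° lat → SW at lon -76°, lat -77°.
Subsquare r=17, r=17: +17·0.0833333° lon, +17·0.0416667° lat → SW at lon -74.5833°, lat -76.2917°.
latitude -76.2917, longitude -74.5833.

-76.2917, -74.5833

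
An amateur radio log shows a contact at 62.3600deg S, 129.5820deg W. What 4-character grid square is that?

CC57

Offset from 180°W / 90°S: lon 50.42°, lat 27.64°.
Field: lon ⌊50.42/20⌋ = 2 → C; lat ⌊27.64/10⌋ = 2 → C.
Square: lon ⌊10.42/2⌋ = 5; lat ⌊7.64/1⌋ = 7.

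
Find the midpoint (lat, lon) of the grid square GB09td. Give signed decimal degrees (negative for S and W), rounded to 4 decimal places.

Field G=6, B=1: +6·20° lon, +1·10° lat → SW at lon -60°, lat -80°.
Square 0, 9: +0·2° lon, +9·1° lat → SW at lon -60°, lat -71°.
Subsquare t=19, d=3: +19·0.0833333° lon, +3·0.0416667° lat → SW at lon -58.4167°, lat -70.875°.
Cell spans 0.0833333° lon × 0.0416667° lat. Centre is SW corner plus half of each.
latitude -70.8542, longitude -58.3750.

-70.8542, -58.3750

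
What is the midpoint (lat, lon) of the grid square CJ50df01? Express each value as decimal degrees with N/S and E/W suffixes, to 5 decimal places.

Field C=2, J=9: +2·20° lon, +9·10° lat → SW at lon -140°, lat 0°.
Square 5, 0: +5·2° lon, +0·1° lat → SW at lon -130°, lat 0°.
Subsquare d=3, f=5: +3·0.0833333° lon, +5·0.0416667° lat → SW at lon -129.75°, lat 0.208333°.
Extended square 0, 1: +0·0.00833333° lon, +1·0.00416667° lat → SW at lon -129.75°, lat 0.2125°.
Cell spans 0.00833333° lon × 0.00416667° lat. Centre is SW corner plus half of each.
latitude 0.21458° N, longitude 129.74583° W.

0.21458° N, 129.74583° W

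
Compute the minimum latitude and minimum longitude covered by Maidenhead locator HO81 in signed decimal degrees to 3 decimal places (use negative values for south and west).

51.000, -24.000

Field H=7, O=14: +7·20° lon, +14·10° lat → SW at lon -40°, lat 50°.
Square 8, 1: +8·2° lon, +1·1° lat → SW at lon -24°, lat 51°.
latitude 51.000, longitude -24.000.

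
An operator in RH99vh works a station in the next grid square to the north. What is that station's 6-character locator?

Latitude subsquare h = 7; +1 → 8 = i.
The longitude characters are unchanged.

RH99vi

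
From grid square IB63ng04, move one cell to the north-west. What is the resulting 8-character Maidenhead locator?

Longitude extended square 0; −1 → -1, wraps to 9, carry into subsquare.
Longitude subsquare n = 13; −1 → 12 = m.
Latitude extended square 4; +1 → 5.

IB63mg95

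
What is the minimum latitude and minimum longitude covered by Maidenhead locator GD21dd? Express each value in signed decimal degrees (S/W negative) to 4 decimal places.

-58.8750, -55.7500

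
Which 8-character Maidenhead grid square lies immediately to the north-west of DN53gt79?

Longitude extended square 7; −1 → 6.
Latitude extended square 9; +1 → 10, wraps to 0, carry into subsquare.
Latitude subsquare t = 19; +1 → 20 = u.

DN53gu60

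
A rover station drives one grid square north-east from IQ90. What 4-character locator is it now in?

JQ01

Longitude square 9; +1 → 10, wraps to 0, carry into field.
Longitude field I = 8; +1 → 9 = J.
Latitude square 0; +1 → 1.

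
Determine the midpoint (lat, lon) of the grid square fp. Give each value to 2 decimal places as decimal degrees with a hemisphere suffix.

65.00° N, 70.00° W

Field F=5, P=15: +5·20° lon, +15·10° lat → SW at lon -80°, lat 60°.
Cell spans 20° lon × 10° lat. Centre is SW corner plus half of each.
latitude 65.00° N, longitude 70.00° W.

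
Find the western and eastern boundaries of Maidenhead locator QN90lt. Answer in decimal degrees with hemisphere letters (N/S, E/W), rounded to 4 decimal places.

Field Q=16, N=13: +16·20° lon, +13·10° lat → SW at lon 140°, lat 40°.
Square 9, 0: +9·2° lon, +0·1° lat → SW at lon 158°, lat 40°.
Subsquare l=11, t=19: +11·0.0833333° lon, +19·0.0416667° lat → SW at lon 158.917°, lat 40.7917°.
Cell spans 0.0833333° lon × 0.0416667° lat.
west 158.9167° E, east 159.0000° E.

158.9167° E, 159.0000° E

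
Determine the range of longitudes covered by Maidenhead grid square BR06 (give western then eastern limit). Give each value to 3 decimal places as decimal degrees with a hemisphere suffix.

160.000° W, 158.000° W

Field B=1, R=17: +1·20° lon, +17·10° lat → SW at lon -160°, lat 80°.
Square 0, 6: +0·2° lon, +6·1° lat → SW at lon -160°, lat 86°.
Cell spans 2° lon × 1° lat.
west 160.000° W, east 158.000° W.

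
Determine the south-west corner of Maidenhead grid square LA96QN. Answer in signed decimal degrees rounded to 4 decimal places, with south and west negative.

-83.4583, 59.3333

Field L=11, A=0: +11·20° lon, +0·10° lat → SW at lon 40°, lat -90°.
Square 9, 6: +9·2° lon, +6·1° lat → SW at lon 58°, lat -84°.
Subsquare q=16, n=13: +16·0.0833333° lon, +13·0.0416667° lat → SW at lon 59.3333°, lat -83.4583°.
latitude -83.4583, longitude 59.3333.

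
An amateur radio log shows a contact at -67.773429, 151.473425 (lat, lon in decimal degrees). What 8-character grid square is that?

Add 180° to longitude and 90° to latitude: 331.47343, 22.22657.
Field (20°×10°, letters A–R): 331.47343/20 → 16 → Q, 22.22657/10 → 2 → C; chars QC.
Square (2°×1°, digits 0–9): 11.47343/2 → 5, 2.22657/1 → 2; chars 52.
Subsquare (5′×2.5′, letters a–x): 1.47343/0.0833333 → 17 → r, 0.22657/0.0416667 → 5 → f; chars rf.
Extended square (30″×15″, digits 0–9): 0.05676/0.00833333 → 6, 0.01824/0.00416667 → 4; chars 64.

QC52rf64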